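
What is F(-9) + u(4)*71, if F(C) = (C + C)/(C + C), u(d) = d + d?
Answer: 569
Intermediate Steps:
u(d) = 2*d
F(C) = 1 (F(C) = (2*C)/((2*C)) = (2*C)*(1/(2*C)) = 1)
F(-9) + u(4)*71 = 1 + (2*4)*71 = 1 + 8*71 = 1 + 568 = 569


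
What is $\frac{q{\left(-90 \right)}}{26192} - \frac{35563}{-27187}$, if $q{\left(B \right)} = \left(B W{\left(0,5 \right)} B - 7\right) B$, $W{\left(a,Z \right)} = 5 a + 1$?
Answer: $- \frac{9435364547}{356040952} \approx -26.501$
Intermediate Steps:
$W{\left(a,Z \right)} = 1 + 5 a$
$q{\left(B \right)} = B \left(-7 + B^{2}\right)$ ($q{\left(B \right)} = \left(B \left(1 + 5 \cdot 0\right) B - 7\right) B = \left(B \left(1 + 0\right) B - 7\right) B = \left(B 1 B - 7\right) B = \left(B B - 7\right) B = \left(B^{2} - 7\right) B = \left(-7 + B^{2}\right) B = B \left(-7 + B^{2}\right)$)
$\frac{q{\left(-90 \right)}}{26192} - \frac{35563}{-27187} = \frac{\left(-90\right) \left(-7 + \left(-90\right)^{2}\right)}{26192} - \frac{35563}{-27187} = - 90 \left(-7 + 8100\right) \frac{1}{26192} - - \frac{35563}{27187} = \left(-90\right) 8093 \cdot \frac{1}{26192} + \frac{35563}{27187} = \left(-728370\right) \frac{1}{26192} + \frac{35563}{27187} = - \frac{364185}{13096} + \frac{35563}{27187} = - \frac{9435364547}{356040952}$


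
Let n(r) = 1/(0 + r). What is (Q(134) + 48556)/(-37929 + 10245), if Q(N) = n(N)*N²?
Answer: -2705/1538 ≈ -1.7588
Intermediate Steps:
n(r) = 1/r
Q(N) = N (Q(N) = N²/N = N)
(Q(134) + 48556)/(-37929 + 10245) = (134 + 48556)/(-37929 + 10245) = 48690/(-27684) = 48690*(-1/27684) = -2705/1538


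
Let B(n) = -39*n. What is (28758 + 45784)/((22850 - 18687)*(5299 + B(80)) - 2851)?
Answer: 37271/4534163 ≈ 0.0082200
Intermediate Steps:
(28758 + 45784)/((22850 - 18687)*(5299 + B(80)) - 2851) = (28758 + 45784)/((22850 - 18687)*(5299 - 39*80) - 2851) = 74542/(4163*(5299 - 3120) - 2851) = 74542/(4163*2179 - 2851) = 74542/(9071177 - 2851) = 74542/9068326 = 74542*(1/9068326) = 37271/4534163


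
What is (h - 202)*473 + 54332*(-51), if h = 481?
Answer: -2638965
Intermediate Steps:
(h - 202)*473 + 54332*(-51) = (481 - 202)*473 + 54332*(-51) = 279*473 - 2770932 = 131967 - 2770932 = -2638965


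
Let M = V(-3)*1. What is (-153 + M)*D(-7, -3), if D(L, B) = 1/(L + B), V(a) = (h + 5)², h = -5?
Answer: 153/10 ≈ 15.300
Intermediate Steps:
V(a) = 0 (V(a) = (-5 + 5)² = 0² = 0)
D(L, B) = 1/(B + L)
M = 0 (M = 0*1 = 0)
(-153 + M)*D(-7, -3) = (-153 + 0)/(-3 - 7) = -153/(-10) = -153*(-⅒) = 153/10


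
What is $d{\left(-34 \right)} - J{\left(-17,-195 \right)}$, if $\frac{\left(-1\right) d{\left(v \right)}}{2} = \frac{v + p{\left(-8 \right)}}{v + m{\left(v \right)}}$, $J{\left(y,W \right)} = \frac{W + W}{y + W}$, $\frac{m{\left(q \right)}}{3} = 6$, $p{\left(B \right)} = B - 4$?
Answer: $- \frac{1609}{212} \approx -7.5896$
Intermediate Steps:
$p{\left(B \right)} = -4 + B$
$m{\left(q \right)} = 18$ ($m{\left(q \right)} = 3 \cdot 6 = 18$)
$J{\left(y,W \right)} = \frac{2 W}{W + y}$
$d{\left(v \right)} = - \frac{2 \left(-12 + v\right)}{18 + v}$ ($d{\left(v \right)} = - 2 \frac{v - 12}{v + 18} = - 2 \frac{v - 12}{18 + v} = - 2 \frac{-12 + v}{18 + v} = - \frac{2 \left(-12 + v\right)}{18 + v}$)
$d{\left(-34 \right)} - J{\left(-17,-195 \right)} = \frac{2 \left(12 - -34\right)}{18 - 34} - 2 \left(-195\right) \frac{1}{-195 - 17} = \frac{2 \left(12 + 34\right)}{-16} - 2 \left(-195\right) \frac{1}{-212} = 2 \left(- \frac{1}{16}\right) 46 - 2 \left(-195\right) \left(- \frac{1}{212}\right) = - \frac{23}{4} - \frac{195}{106} = - \frac{1609}{212}$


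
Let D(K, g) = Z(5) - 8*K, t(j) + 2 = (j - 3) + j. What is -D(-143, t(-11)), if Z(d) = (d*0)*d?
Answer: -1144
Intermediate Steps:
Z(d) = 0 (Z(d) = 0*d = 0)
t(j) = -5 + 2*j (t(j) = -2 + ((j - 3) + j) = -2 + ((-3 + j) + j) = -2 + (-3 + 2*j) = -5 + 2*j)
D(K, g) = -8*K (D(K, g) = 0 - 8*K = -8*K)
-D(-143, t(-11)) = -(-8)*(-143) = -1*1144 = -1144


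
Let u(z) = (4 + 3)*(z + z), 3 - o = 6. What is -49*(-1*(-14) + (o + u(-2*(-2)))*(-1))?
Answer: 1911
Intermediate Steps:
o = -3 (o = 3 - 1*6 = 3 - 6 = -3)
u(z) = 14*z (u(z) = 7*(2*z) = 14*z)
-49*(-1*(-14) + (o + u(-2*(-2)))*(-1)) = -49*(-1*(-14) + (-3 + 14*(-2*(-2)))*(-1)) = -49*(14 + (-3 + 14*4)*(-1)) = -49*(14 + (-3 + 56)*(-1)) = -49*(14 + 53*(-1)) = -49*(14 - 53) = -49*(-39) = 1911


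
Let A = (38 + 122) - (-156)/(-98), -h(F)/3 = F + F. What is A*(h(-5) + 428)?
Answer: 3554996/49 ≈ 72551.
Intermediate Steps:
h(F) = -6*F (h(F) = -3*(F + F) = -6*F)
A = 7762/49 (A = 160 - (-156)*(-1)/98 = 160 - 1*78/49 = 160 - 78/49 = 7762/49 ≈ 158.41)
A*(h(-5) + 428) = 7762*(-6*(-5) + 428)/49 = 7762*(30 + 428)/49 = (7762/49)*458 = 3554996/49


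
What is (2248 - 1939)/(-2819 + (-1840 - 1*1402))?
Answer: -309/6061 ≈ -0.050982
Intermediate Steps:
(2248 - 1939)/(-2819 + (-1840 - 1*1402)) = 309/(-2819 + (-1840 - 1402)) = 309/(-2819 - 3242) = 309/(-6061) = 309*(-1/6061) = -309/6061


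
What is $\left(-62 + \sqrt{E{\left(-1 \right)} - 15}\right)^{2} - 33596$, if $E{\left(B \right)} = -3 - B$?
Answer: $-33596 + \left(62 - i \sqrt{17}\right)^{2} \approx -29769.0 - 511.27 i$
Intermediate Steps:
$\left(-62 + \sqrt{E{\left(-1 \right)} - 15}\right)^{2} - 33596 = \left(-62 + \sqrt{\left(-3 - -1\right) - 15}\right)^{2} - 33596 = \left(-62 + \sqrt{\left(-3 + 1\right) - 15}\right)^{2} - 33596 = \left(-62 + \sqrt{-2 - 15}\right)^{2} - 33596 = \left(-62 + \sqrt{-17}\right)^{2} - 33596 = \left(-62 + i \sqrt{17}\right)^{2} - 33596 = -33596 + \left(-62 + i \sqrt{17}\right)^{2}$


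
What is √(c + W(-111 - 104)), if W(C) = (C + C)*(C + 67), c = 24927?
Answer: √88567 ≈ 297.60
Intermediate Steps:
W(C) = 2*C*(67 + C) (W(C) = (2*C)*(67 + C) = 2*C*(67 + C))
√(c + W(-111 - 104)) = √(24927 + 2*(-111 - 104)*(67 + (-111 - 104))) = √(24927 + 2*(-215)*(67 - 215)) = √(24927 + 2*(-215)*(-148)) = √(24927 + 63640) = √88567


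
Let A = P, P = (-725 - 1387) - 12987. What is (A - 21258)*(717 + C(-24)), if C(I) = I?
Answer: -25195401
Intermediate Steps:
P = -15099 (P = -2112 - 12987 = -15099)
A = -15099
(A - 21258)*(717 + C(-24)) = (-15099 - 21258)*(717 - 24) = -36357*693 = -25195401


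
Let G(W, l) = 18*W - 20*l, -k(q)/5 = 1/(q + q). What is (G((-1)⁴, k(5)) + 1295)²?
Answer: 1750329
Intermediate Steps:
k(q) = -5/(2*q) (k(q) = -5/(q + q) = -5*1/(2*q) = -5/(2*q))
G(W, l) = -20*l + 18*W
(G((-1)⁴, k(5)) + 1295)² = ((-(-50)/5 + 18*(-1)⁴) + 1295)² = ((-(-50)/5 + 18*1) + 1295)² = ((-20*(-½) + 18) + 1295)² = ((10 + 18) + 1295)² = (28 + 1295)² = 1323² = 1750329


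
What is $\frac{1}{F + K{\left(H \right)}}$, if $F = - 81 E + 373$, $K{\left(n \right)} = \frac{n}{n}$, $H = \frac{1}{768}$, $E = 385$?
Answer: $- \frac{1}{30811} \approx -3.2456 \cdot 10^{-5}$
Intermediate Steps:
$H = \frac{1}{768} \approx 0.0013021$
$K{\left(n \right)} = 1$
$F = -30812$ ($F = \left(-81\right) 385 + 373 = -31185 + 373 = -30812$)
$\frac{1}{F + K{\left(H \right)}} = \frac{1}{-30812 + 1} = \frac{1}{-30811} = - \frac{1}{30811}$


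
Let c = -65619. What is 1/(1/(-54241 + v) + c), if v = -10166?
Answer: -64407/4226322934 ≈ -1.5239e-5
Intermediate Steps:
1/(1/(-54241 + v) + c) = 1/(1/(-54241 - 10166) - 65619) = 1/(1/(-64407) - 65619) = 1/(-1/64407 - 65619) = 1/(-4226322934/64407) = -64407/4226322934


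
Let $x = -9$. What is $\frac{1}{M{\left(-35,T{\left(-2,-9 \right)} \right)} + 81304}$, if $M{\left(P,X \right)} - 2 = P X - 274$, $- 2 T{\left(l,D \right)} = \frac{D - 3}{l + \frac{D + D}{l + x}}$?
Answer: $\frac{2}{163219} \approx 1.2253 \cdot 10^{-5}$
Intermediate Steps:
$T{\left(l,D \right)} = - \frac{-3 + D}{2 \left(l + \frac{2 D}{-9 + l}\right)}$ ($T{\left(l,D \right)} = - \frac{\left(D - 3\right) \frac{1}{l + \frac{D + D}{l - 9}}}{2} = - \frac{\left(-3 + D\right) \frac{1}{l + \frac{2 D}{-9 + l}}}{2} = - \frac{\frac{1}{l + \frac{2 D}{-9 + l}} \left(-3 + D\right)}{2} = - \frac{-3 + D}{2 \left(l + \frac{2 D}{-9 + l}\right)}$)
$M{\left(P,X \right)} = -272 + P X$ ($M{\left(P,X \right)} = 2 + \left(P X - 274\right) = 2 + \left(-274 + P X\right) = -272 + P X$)
$\frac{1}{M{\left(-35,T{\left(-2,-9 \right)} \right)} + 81304} = \frac{1}{\left(-272 - 35 \frac{-27 + 3 \left(-2\right) + 9 \left(-9\right) - \left(-9\right) \left(-2\right)}{2 \left(\left(-2\right)^{2} - -18 + 2 \left(-9\right)\right)}\right) + 81304} = \frac{1}{\left(-272 - 35 \frac{-27 - 6 - 81 - 18}{2 \left(4 + 18 - 18\right)}\right) + 81304} = \frac{1}{\left(-272 - 35 \cdot \frac{1}{2} \cdot \frac{1}{4} \left(-132\right)\right) + 81304} = \frac{1}{\left(-272 - - \frac{1155}{2}\right) + 81304} = \frac{1}{\left(-272 + \frac{1155}{2}\right) + 81304} = \frac{1}{\frac{611}{2} + 81304} = \frac{1}{\frac{163219}{2}} = \frac{2}{163219}$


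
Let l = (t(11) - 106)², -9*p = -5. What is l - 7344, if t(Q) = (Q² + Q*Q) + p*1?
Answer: 915577/81 ≈ 11303.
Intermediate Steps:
p = 5/9 (p = -⅑*(-5) = 5/9 ≈ 0.55556)
t(Q) = 5/9 + 2*Q² (t(Q) = (Q² + Q*Q) + (5/9)*1 = (Q² + Q²) + 5/9 = 2*Q² + 5/9 = 5/9 + 2*Q²)
l = 1510441/81 (l = ((5/9 + 2*11²) - 106)² = ((5/9 + 2*121) - 106)² = ((5/9 + 242) - 106)² = (2183/9 - 106)² = (1229/9)² = 1510441/81 ≈ 18647.)
l - 7344 = 1510441/81 - 7344 = 915577/81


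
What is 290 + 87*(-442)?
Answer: -38164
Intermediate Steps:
290 + 87*(-442) = 290 - 38454 = -38164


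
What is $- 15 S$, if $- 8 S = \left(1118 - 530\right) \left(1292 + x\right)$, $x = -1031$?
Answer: $\frac{575505}{2} \approx 2.8775 \cdot 10^{5}$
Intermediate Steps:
$S = - \frac{38367}{2}$ ($S = - \frac{\left(1118 - 530\right) \left(1292 - 1031\right)}{8} = - \frac{588 \cdot 261}{8} = \left(- \frac{1}{8}\right) 153468 = - \frac{38367}{2} \approx -19184.0$)
$- 15 S = \left(-15\right) \left(- \frac{38367}{2}\right) = \frac{575505}{2}$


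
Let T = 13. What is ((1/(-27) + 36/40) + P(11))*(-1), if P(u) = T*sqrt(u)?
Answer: -233/270 - 13*sqrt(11) ≈ -43.979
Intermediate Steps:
P(u) = 13*sqrt(u)
((1/(-27) + 36/40) + P(11))*(-1) = ((1/(-27) + 36/40) + 13*sqrt(11))*(-1) = ((1*(-1/27) + 36*(1/40)) + 13*sqrt(11))*(-1) = ((-1/27 + 9/10) + 13*sqrt(11))*(-1) = (233/270 + 13*sqrt(11))*(-1) = -233/270 - 13*sqrt(11)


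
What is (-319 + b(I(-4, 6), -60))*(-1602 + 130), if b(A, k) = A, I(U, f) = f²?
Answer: 416576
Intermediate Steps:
(-319 + b(I(-4, 6), -60))*(-1602 + 130) = (-319 + 6²)*(-1602 + 130) = (-319 + 36)*(-1472) = -283*(-1472) = 416576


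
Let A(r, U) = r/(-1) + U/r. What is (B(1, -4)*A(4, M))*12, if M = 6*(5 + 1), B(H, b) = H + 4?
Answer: 300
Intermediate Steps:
B(H, b) = 4 + H
M = 36 (M = 6*6 = 36)
A(r, U) = -r + U/r (A(r, U) = r*(-1) + U/r = -r + U/r)
(B(1, -4)*A(4, M))*12 = ((4 + 1)*(-1*4 + 36/4))*12 = (5*(-4 + 36*(¼)))*12 = (5*(-4 + 9))*12 = (5*5)*12 = 25*12 = 300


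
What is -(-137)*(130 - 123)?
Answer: 959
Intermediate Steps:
-(-137)*(130 - 123) = -(-137)*7 = -1*(-959) = 959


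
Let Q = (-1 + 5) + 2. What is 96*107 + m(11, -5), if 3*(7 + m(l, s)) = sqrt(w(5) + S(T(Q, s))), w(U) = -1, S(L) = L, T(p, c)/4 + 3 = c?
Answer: 10265 + I*sqrt(33)/3 ≈ 10265.0 + 1.9149*I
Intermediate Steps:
Q = 6 (Q = 4 + 2 = 6)
T(p, c) = -12 + 4*c
m(l, s) = -7 + sqrt(-13 + 4*s)/3 (m(l, s) = -7 + sqrt(-1 + (-12 + 4*s))/3 = -7 + sqrt(-13 + 4*s)/3)
96*107 + m(11, -5) = 96*107 + (-7 + sqrt(-13 + 4*(-5))/3) = 10272 + (-7 + sqrt(-13 - 20)/3) = 10272 + (-7 + sqrt(-33)/3) = 10272 + (-7 + (I*sqrt(33))/3) = 10272 + (-7 + I*sqrt(33)/3) = 10265 + I*sqrt(33)/3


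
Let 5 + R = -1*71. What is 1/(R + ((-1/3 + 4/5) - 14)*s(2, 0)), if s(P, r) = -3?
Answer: -5/177 ≈ -0.028249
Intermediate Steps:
R = -76 (R = -5 - 1*71 = -5 - 71 = -76)
1/(R + ((-1/3 + 4/5) - 14)*s(2, 0)) = 1/(-76 + ((-1/3 + 4/5) - 14)*(-3)) = 1/(-76 + ((-1*⅓ + 4*(⅕)) - 14)*(-3)) = 1/(-76 + ((-⅓ + ⅘) - 14)*(-3)) = 1/(-76 + (7/15 - 14)*(-3)) = 1/(-76 - 203/15*(-3)) = 1/(-76 + 203/5) = 1/(-177/5) = -5/177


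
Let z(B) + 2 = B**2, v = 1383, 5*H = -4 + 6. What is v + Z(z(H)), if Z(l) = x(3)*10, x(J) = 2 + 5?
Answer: 1453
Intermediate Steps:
H = 2/5 (H = (-4 + 6)/5 = (1/5)*2 = 2/5 ≈ 0.40000)
x(J) = 7
z(B) = -2 + B**2
Z(l) = 70 (Z(l) = 7*10 = 70)
v + Z(z(H)) = 1383 + 70 = 1453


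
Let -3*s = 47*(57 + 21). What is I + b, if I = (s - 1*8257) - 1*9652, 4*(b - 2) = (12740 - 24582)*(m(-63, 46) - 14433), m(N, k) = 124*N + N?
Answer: 66023705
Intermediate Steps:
s = -1222 (s = -47*(57 + 21)/3 = -47*78/3 = -⅓*3666 = -1222)
m(N, k) = 125*N
b = 66042836 (b = 2 + ((12740 - 24582)*(125*(-63) - 14433))/4 = 2 + (-11842*(-7875 - 14433))/4 = 2 + (-11842*(-22308))/4 = 2 + (¼)*264171336 = 2 + 66042834 = 66042836)
I = -19131 (I = (-1222 - 1*8257) - 1*9652 = (-1222 - 8257) - 9652 = -9479 - 9652 = -19131)
I + b = -19131 + 66042836 = 66023705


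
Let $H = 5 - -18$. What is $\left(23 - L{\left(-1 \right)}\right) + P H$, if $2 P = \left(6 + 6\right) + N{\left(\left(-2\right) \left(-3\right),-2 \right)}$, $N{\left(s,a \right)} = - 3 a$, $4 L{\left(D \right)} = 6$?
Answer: $\frac{457}{2} \approx 228.5$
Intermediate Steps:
$L{\left(D \right)} = \frac{3}{2}$ ($L{\left(D \right)} = \frac{1}{4} \cdot 6 = \frac{3}{2}$)
$H = 23$ ($H = 5 + 18 = 23$)
$P = 9$ ($P = \frac{\left(6 + 6\right) - -6}{2} = \frac{12 + 6}{2} = \frac{1}{2} \cdot 18 = 9$)
$\left(23 - L{\left(-1 \right)}\right) + P H = \left(23 - \frac{3}{2}\right) + 9 \cdot 23 = \left(23 - \frac{3}{2}\right) + 207 = \frac{43}{2} + 207 = \frac{457}{2}$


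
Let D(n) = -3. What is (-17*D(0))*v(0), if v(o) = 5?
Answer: 255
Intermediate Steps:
(-17*D(0))*v(0) = -17*(-3)*5 = 51*5 = 255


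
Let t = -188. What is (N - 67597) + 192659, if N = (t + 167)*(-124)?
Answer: 127666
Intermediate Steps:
N = 2604 (N = (-188 + 167)*(-124) = -21*(-124) = 2604)
(N - 67597) + 192659 = (2604 - 67597) + 192659 = -64993 + 192659 = 127666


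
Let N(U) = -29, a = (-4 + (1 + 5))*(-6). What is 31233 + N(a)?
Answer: 31204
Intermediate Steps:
a = -12 (a = (-4 + 6)*(-6) = 2*(-6) = -12)
31233 + N(a) = 31233 - 29 = 31204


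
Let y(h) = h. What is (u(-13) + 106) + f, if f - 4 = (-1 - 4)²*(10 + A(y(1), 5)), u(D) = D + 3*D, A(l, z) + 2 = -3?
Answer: 183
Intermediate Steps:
A(l, z) = -5 (A(l, z) = -2 - 3 = -5)
u(D) = 4*D
f = 129 (f = 4 + (-1 - 4)²*(10 - 5) = 4 + (-5)²*5 = 4 + 25*5 = 4 + 125 = 129)
(u(-13) + 106) + f = (4*(-13) + 106) + 129 = (-52 + 106) + 129 = 54 + 129 = 183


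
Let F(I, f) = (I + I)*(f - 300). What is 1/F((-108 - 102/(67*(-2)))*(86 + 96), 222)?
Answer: 67/203996520 ≈ 3.2844e-7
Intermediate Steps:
F(I, f) = 2*I*(-300 + f) (F(I, f) = (2*I)*(-300 + f) = 2*I*(-300 + f))
1/F((-108 - 102/(67*(-2)))*(86 + 96), 222) = 1/(2*((-108 - 102/(67*(-2)))*(86 + 96))*(-300 + 222)) = 1/(2*((-108 - 102/(-134))*182)*(-78)) = 1/(2*((-108 - 102*(-1/134))*182)*(-78)) = 1/(2*((-108 + 51/67)*182)*(-78)) = 1/(2*(-7185/67*182)*(-78)) = 1/(2*(-1307670/67)*(-78)) = 1/(203996520/67) = 67/203996520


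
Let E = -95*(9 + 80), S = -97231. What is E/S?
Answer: 8455/97231 ≈ 0.086958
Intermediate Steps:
E = -8455 (E = -95*89 = -8455)
E/S = -8455/(-97231) = -8455*(-1/97231) = 8455/97231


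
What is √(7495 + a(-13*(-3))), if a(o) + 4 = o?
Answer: √7530 ≈ 86.776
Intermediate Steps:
a(o) = -4 + o
√(7495 + a(-13*(-3))) = √(7495 + (-4 - 13*(-3))) = √(7495 + (-4 + 39)) = √(7495 + 35) = √7530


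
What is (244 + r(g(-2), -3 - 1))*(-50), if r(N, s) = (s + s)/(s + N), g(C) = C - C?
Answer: -12300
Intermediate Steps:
g(C) = 0
r(N, s) = 2*s/(N + s) (r(N, s) = (2*s)/(N + s) = 2*s/(N + s))
(244 + r(g(-2), -3 - 1))*(-50) = (244 + 2*(-3 - 1)/(0 + (-3 - 1)))*(-50) = (244 + 2*(-4)/(0 - 4))*(-50) = (244 + 2*(-4)/(-4))*(-50) = (244 + 2*(-4)*(-1/4))*(-50) = (244 + 2)*(-50) = 246*(-50) = -12300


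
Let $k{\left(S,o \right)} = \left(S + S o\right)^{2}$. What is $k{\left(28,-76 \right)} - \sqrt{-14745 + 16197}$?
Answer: $4410000 - 22 \sqrt{3} \approx 4.41 \cdot 10^{6}$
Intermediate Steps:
$k{\left(28,-76 \right)} - \sqrt{-14745 + 16197} = 28^{2} \left(1 - 76\right)^{2} - \sqrt{-14745 + 16197} = 784 \left(-75\right)^{2} - \sqrt{1452} = 784 \cdot 5625 - 22 \sqrt{3} = 4410000 - 22 \sqrt{3}$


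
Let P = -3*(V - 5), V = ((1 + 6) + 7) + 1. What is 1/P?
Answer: -1/30 ≈ -0.033333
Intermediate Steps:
V = 15 (V = (7 + 7) + 1 = 14 + 1 = 15)
P = -30 (P = -3*(15 - 5) = -3*10 = -30)
1/P = 1/(-30) = -1/30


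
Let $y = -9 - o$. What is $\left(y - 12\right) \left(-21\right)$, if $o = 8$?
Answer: $609$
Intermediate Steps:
$y = -17$ ($y = -9 - 8 = -17$)
$\left(y - 12\right) \left(-21\right) = \left(-17 - 12\right) \left(-21\right) = \left(-29\right) \left(-21\right) = 609$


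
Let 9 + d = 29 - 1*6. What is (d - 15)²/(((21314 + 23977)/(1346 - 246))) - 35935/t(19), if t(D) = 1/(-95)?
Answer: 154615549175/45291 ≈ 3.4138e+6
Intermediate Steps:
t(D) = -1/95
d = 14 (d = -9 + (29 - 1*6) = -9 + (29 - 6) = -9 + 23 = 14)
(d - 15)²/(((21314 + 23977)/(1346 - 246))) - 35935/t(19) = (14 - 15)²/(((21314 + 23977)/(1346 - 246))) - 35935/(-1/95) = (-1)²/((45291/1100)) - 35935*(-95) = 1/(45291*(1/1100)) + 3413825 = 1/(45291/1100) + 3413825 = 1*(1100/45291) + 3413825 = 1100/45291 + 3413825 = 154615549175/45291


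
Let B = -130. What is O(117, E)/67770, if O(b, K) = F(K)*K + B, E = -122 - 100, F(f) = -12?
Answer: 1267/33885 ≈ 0.037391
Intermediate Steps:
E = -222
O(b, K) = -130 - 12*K (O(b, K) = -12*K - 130 = -130 - 12*K)
O(117, E)/67770 = (-130 - 12*(-222))/67770 = (-130 + 2664)*(1/67770) = 2534*(1/67770) = 1267/33885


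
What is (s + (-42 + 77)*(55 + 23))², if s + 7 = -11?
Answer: 7354944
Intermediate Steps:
s = -18 (s = -7 - 11 = -18)
(s + (-42 + 77)*(55 + 23))² = (-18 + (-42 + 77)*(55 + 23))² = (-18 + 35*78)² = (-18 + 2730)² = 2712² = 7354944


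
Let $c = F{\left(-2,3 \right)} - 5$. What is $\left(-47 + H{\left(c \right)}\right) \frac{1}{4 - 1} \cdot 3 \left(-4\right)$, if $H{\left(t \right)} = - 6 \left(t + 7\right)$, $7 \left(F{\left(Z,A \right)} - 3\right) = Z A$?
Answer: $\frac{2012}{7} \approx 287.43$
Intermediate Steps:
$F{\left(Z,A \right)} = 3 + \frac{A Z}{7}$ ($F{\left(Z,A \right)} = 3 + \frac{Z A}{7} = 3 + \frac{A Z}{7}$)
$c = - \frac{20}{7}$ ($c = \left(3 + \frac{1}{7} \cdot 3 \left(-2\right)\right) - 5 = \left(3 - \frac{6}{7}\right) - 5 = \frac{15}{7} - 5 = - \frac{20}{7} \approx -2.8571$)
$H{\left(t \right)} = -42 - 6 t$ ($H{\left(t \right)} = - 6 \left(7 + t\right) = -42 - 6 t$)
$\left(-47 + H{\left(c \right)}\right) \frac{1}{4 - 1} \cdot 3 \left(-4\right) = \left(-47 - \frac{174}{7}\right) \frac{1}{4 - 1} \cdot 3 \left(-4\right) = \left(-47 + \left(-42 + \frac{120}{7}\right)\right) \frac{1}{3} \cdot 3 \left(-4\right) = \left(-47 - \frac{174}{7}\right) \frac{1}{3} \cdot 3 \left(-4\right) = - \frac{503 \cdot 1 \left(-4\right)}{7} = \left(- \frac{503}{7}\right) \left(-4\right) = \frac{2012}{7}$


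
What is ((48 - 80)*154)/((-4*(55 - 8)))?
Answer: 1232/47 ≈ 26.213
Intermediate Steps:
((48 - 80)*154)/((-4*(55 - 8))) = (-32*154)/((-4*47)) = -4928/(-188) = -4928*(-1/188) = 1232/47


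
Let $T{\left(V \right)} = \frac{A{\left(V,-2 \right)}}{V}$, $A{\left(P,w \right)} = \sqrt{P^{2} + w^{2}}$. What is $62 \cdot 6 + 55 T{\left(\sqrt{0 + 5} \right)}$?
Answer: $372 + 33 \sqrt{5} \approx 445.79$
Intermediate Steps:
$T{\left(V \right)} = \frac{\sqrt{4 + V^{2}}}{V}$ ($T{\left(V \right)} = \frac{\sqrt{V^{2} + \left(-2\right)^{2}}}{V} = \frac{\sqrt{V^{2} + 4}}{V} = \frac{\sqrt{4 + V^{2}}}{V}$)
$62 \cdot 6 + 55 T{\left(\sqrt{0 + 5} \right)} = 62 \cdot 6 + 55 \frac{\sqrt{4 + \left(\sqrt{0 + 5}\right)^{2}}}{\sqrt{0 + 5}} = 372 + 55 \frac{\sqrt{4 + \left(\sqrt{5}\right)^{2}}}{\sqrt{5}} = 372 + 55 \frac{\sqrt{5}}{5} \sqrt{4 + 5} = 372 + 55 \frac{\sqrt{5}}{5} \sqrt{9} = 372 + 55 \frac{\sqrt{5}}{5} \cdot 3 = 372 + 55 \frac{3 \sqrt{5}}{5} = 372 + 33 \sqrt{5}$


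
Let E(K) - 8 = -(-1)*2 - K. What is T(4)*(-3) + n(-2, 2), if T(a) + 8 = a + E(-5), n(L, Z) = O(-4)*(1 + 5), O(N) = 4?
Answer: -9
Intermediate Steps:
n(L, Z) = 24 (n(L, Z) = 4*(1 + 5) = 4*6 = 24)
E(K) = 10 - K (E(K) = 8 + (-(-1)*2 - K) = 8 + (-1*(-2) - K) = 8 + (2 - K) = 10 - K)
T(a) = 7 + a (T(a) = -8 + (a + (10 - 1*(-5))) = -8 + (a + (10 + 5)) = -8 + (a + 15) = -8 + (15 + a) = 7 + a)
T(4)*(-3) + n(-2, 2) = (7 + 4)*(-3) + 24 = 11*(-3) + 24 = -33 + 24 = -9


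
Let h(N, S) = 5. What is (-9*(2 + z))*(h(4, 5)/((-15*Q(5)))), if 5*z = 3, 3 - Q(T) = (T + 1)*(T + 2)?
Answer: -1/5 ≈ -0.20000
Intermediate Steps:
Q(T) = 3 - (1 + T)*(2 + T) (Q(T) = 3 - (T + 1)*(T + 2) = 3 - (1 + T)*(2 + T))
z = 3/5 (z = (1/5)*3 = 3/5 ≈ 0.60000)
(-9*(2 + z))*(h(4, 5)/((-15*Q(5)))) = (-9*(2 + 3/5))*(5/((-15*(1 - 1*5**2 - 3*5)))) = (-9*13/5)*(5/((-15*(1 - 1*25 - 15)))) = -117/((-15*(1 - 25 - 15))) = -117/((-15*(-39))) = -117/585 = -117/5*1/117 = -1/5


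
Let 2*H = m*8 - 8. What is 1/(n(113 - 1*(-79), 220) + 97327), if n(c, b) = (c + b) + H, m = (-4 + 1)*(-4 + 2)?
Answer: 1/97759 ≈ 1.0229e-5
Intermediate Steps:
m = 6 (m = -3*(-2) = 6)
H = 20 (H = (6*8 - 8)/2 = (48 - 8)/2 = (½)*40 = 20)
n(c, b) = 20 + b + c (n(c, b) = (c + b) + 20 = (b + c) + 20 = 20 + b + c)
1/(n(113 - 1*(-79), 220) + 97327) = 1/((20 + 220 + (113 - 1*(-79))) + 97327) = 1/((20 + 220 + (113 + 79)) + 97327) = 1/((20 + 220 + 192) + 97327) = 1/(432 + 97327) = 1/97759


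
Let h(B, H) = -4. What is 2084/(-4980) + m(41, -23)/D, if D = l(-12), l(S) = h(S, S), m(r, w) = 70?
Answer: -44617/2490 ≈ -17.918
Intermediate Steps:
l(S) = -4
D = -4
2084/(-4980) + m(41, -23)/D = 2084/(-4980) + 70/(-4) = 2084*(-1/4980) + 70*(-1/4) = -521/1245 - 35/2 = -44617/2490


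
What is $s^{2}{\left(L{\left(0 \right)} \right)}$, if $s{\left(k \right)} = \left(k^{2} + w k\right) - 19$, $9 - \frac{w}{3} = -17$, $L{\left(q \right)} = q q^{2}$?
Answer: $361$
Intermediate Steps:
$L{\left(q \right)} = q^{3}$
$w = 78$ ($w = 27 - -51 = 27 + 51 = 78$)
$s{\left(k \right)} = -19 + k^{2} + 78 k$ ($s{\left(k \right)} = \left(k^{2} + 78 k\right) - 19 = -19 + k^{2} + 78 k$)
$s^{2}{\left(L{\left(0 \right)} \right)} = \left(-19 + \left(0^{3}\right)^{2} + 78 \cdot 0^{3}\right)^{2} = \left(-19 + 0^{2} + 78 \cdot 0\right)^{2} = \left(-19 + 0 + 0\right)^{2} = \left(-19\right)^{2} = 361$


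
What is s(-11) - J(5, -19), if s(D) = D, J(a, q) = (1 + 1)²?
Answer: -15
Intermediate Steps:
J(a, q) = 4 (J(a, q) = 2² = 4)
s(-11) - J(5, -19) = -11 - 1*4 = -11 - 4 = -15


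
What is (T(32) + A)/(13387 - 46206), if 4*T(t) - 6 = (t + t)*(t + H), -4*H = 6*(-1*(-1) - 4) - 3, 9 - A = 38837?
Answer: 76461/65638 ≈ 1.1649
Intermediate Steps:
A = -38828 (A = 9 - 1*38837 = 9 - 38837 = -38828)
H = 21/4 (H = -(6*(-1*(-1) - 4) - 3)/4 = -(6*(1 - 4) - 3)/4 = -(6*(-3) - 3)/4 = -(-18 - 3)/4 = -¼*(-21) = 21/4 ≈ 5.2500)
T(t) = 3/2 + t*(21/4 + t)/2 (T(t) = 3/2 + ((t + t)*(t + 21/4))/4 = 3/2 + ((2*t)*(21/4 + t))/4 = 3/2 + (2*t*(21/4 + t))/4 = 3/2 + t*(21/4 + t)/2)
(T(32) + A)/(13387 - 46206) = ((3/2 + (½)*32² + (21/8)*32) - 38828)/(13387 - 46206) = ((3/2 + (½)*1024 + 84) - 38828)/(-32819) = ((3/2 + 512 + 84) - 38828)*(-1/32819) = (1195/2 - 38828)*(-1/32819) = -76461/2*(-1/32819) = 76461/65638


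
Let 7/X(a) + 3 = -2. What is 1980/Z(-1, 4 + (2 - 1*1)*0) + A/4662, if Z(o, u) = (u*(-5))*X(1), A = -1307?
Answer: 46909/666 ≈ 70.434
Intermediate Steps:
X(a) = -7/5 (X(a) = 7/(-3 - 2) = 7/(-5) = 7*(-⅕) = -7/5)
Z(o, u) = 7*u (Z(o, u) = (u*(-5))*(-7/5) = -5*u*(-7/5) = 7*u)
1980/Z(-1, 4 + (2 - 1*1)*0) + A/4662 = 1980/((7*(4 + (2 - 1*1)*0))) - 1307/4662 = 1980/((7*(4 + (2 - 1)*0))) - 1307*1/4662 = 1980/((7*(4 + 1*0))) - 1307/4662 = 1980/((7*(4 + 0))) - 1307/4662 = 1980/((7*4)) - 1307/4662 = 1980/28 - 1307/4662 = 1980*(1/28) - 1307/4662 = 495/7 - 1307/4662 = 46909/666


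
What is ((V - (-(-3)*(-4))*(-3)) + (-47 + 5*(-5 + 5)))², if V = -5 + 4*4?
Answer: 5184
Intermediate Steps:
V = 11 (V = -5 + 16 = 11)
((V - (-(-3)*(-4))*(-3)) + (-47 + 5*(-5 + 5)))² = ((11 - (-(-3)*(-4))*(-3)) + (-47 + 5*(-5 + 5)))² = ((11 - (-3*4)*(-3)) + (-47 + 5*0))² = ((11 - (-12)*(-3)) + (-47 + 0))² = ((11 - 1*36) - 47)² = ((11 - 36) - 47)² = (-25 - 47)² = (-72)² = 5184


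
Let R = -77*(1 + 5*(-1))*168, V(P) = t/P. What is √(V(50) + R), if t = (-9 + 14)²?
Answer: √206978/2 ≈ 227.47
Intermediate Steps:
t = 25 (t = 5² = 25)
V(P) = 25/P
R = 51744 (R = -77*(1 - 5)*168 = -77*(-4)*168 = 308*168 = 51744)
√(V(50) + R) = √(25/50 + 51744) = √(25*(1/50) + 51744) = √(½ + 51744) = √(103489/2) = √206978/2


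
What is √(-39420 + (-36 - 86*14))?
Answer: 2*I*√10165 ≈ 201.64*I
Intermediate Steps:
√(-39420 + (-36 - 86*14)) = √(-39420 + (-36 - 1204)) = √(-39420 - 1240) = √(-40660) = 2*I*√10165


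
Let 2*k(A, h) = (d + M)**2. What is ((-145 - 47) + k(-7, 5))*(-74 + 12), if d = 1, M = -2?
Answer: 11873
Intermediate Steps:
k(A, h) = 1/2 (k(A, h) = (1 - 2)**2/2 = (1/2)*(-1)**2 = (1/2)*1 = 1/2)
((-145 - 47) + k(-7, 5))*(-74 + 12) = ((-145 - 47) + 1/2)*(-74 + 12) = (-192 + 1/2)*(-62) = -383/2*(-62) = 11873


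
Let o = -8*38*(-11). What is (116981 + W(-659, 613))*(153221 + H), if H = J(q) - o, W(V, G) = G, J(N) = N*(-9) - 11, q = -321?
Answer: 17963071470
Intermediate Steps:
J(N) = -11 - 9*N (J(N) = -9*N - 11 = -11 - 9*N)
o = 3344 (o = -304*(-11) = 3344)
H = -466 (H = (-11 - 9*(-321)) - 1*3344 = (-11 + 2889) - 3344 = 2878 - 3344 = -466)
(116981 + W(-659, 613))*(153221 + H) = (116981 + 613)*(153221 - 466) = 117594*152755 = 17963071470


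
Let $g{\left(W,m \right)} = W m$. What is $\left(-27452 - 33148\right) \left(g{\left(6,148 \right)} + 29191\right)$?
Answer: $-1822787400$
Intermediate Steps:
$\left(-27452 - 33148\right) \left(g{\left(6,148 \right)} + 29191\right) = \left(-27452 - 33148\right) \left(6 \cdot 148 + 29191\right) = - 60600 \left(888 + 29191\right) = \left(-60600\right) 30079 = -1822787400$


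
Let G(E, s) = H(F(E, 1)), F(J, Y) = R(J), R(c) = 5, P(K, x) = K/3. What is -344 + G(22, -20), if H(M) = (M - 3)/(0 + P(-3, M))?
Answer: -346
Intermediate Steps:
P(K, x) = K/3 (P(K, x) = K*(⅓) = K/3)
F(J, Y) = 5
H(M) = 3 - M (H(M) = (M - 3)/(0 + (⅓)*(-3)) = (-3 + M)/(0 - 1) = (-3 + M)/(-1) = (-3 + M)*(-1) = 3 - M)
G(E, s) = -2 (G(E, s) = 3 - 1*5 = 3 - 5 = -2)
-344 + G(22, -20) = -344 - 2 = -346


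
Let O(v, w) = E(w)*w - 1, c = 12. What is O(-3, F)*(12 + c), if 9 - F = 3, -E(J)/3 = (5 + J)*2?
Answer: -9528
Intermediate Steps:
E(J) = -30 - 6*J (E(J) = -3*(5 + J)*2 = -3*(10 + 2*J) = -30 - 6*J)
F = 6 (F = 9 - 1*3 = 9 - 3 = 6)
O(v, w) = -1 + w*(-30 - 6*w) (O(v, w) = (-30 - 6*w)*w - 1 = w*(-30 - 6*w) - 1 = -1 + w*(-30 - 6*w))
O(-3, F)*(12 + c) = (-1 - 6*6*(5 + 6))*(12 + 12) = (-1 - 6*6*11)*24 = (-1 - 396)*24 = -397*24 = -9528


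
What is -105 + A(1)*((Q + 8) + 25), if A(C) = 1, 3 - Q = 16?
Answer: -85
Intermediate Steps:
Q = -13 (Q = 3 - 1*16 = 3 - 16 = -13)
-105 + A(1)*((Q + 8) + 25) = -105 + 1*((-13 + 8) + 25) = -105 + 1*(-5 + 25) = -105 + 1*20 = -105 + 20 = -85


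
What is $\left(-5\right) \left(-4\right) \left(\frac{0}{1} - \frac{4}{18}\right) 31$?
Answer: $- \frac{1240}{9} \approx -137.78$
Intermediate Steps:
$\left(-5\right) \left(-4\right) \left(\frac{0}{1} - \frac{4}{18}\right) 31 = 20 \left(0 \cdot 1 - \frac{2}{9}\right) 31 = 20 \left(0 - \frac{2}{9}\right) 31 = 20 \left(- \frac{2}{9}\right) 31 = \left(- \frac{40}{9}\right) 31 = - \frac{1240}{9}$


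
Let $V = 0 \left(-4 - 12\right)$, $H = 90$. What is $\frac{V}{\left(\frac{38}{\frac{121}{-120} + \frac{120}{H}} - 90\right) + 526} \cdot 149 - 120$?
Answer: $-120$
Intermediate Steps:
$V = 0$ ($V = 0 \left(-16\right) = 0$)
$\frac{V}{\left(\frac{38}{\frac{121}{-120} + \frac{120}{H}} - 90\right) + 526} \cdot 149 - 120 = \frac{0}{\left(\frac{38}{\frac{121}{-120} + \frac{120}{90}} - 90\right) + 526} \cdot 149 - 120 = \frac{0}{\left(\frac{38}{121 \left(- \frac{1}{120}\right) + 120 \cdot \frac{1}{90}} - 90\right) + 526} \cdot 149 - 120 = \frac{0}{\left(\frac{38}{- \frac{121}{120} + \frac{4}{3}} - 90\right) + 526} \cdot 149 - 120 = \frac{0}{\left(\frac{38}{\frac{13}{40}} - 90\right) + 526} \cdot 149 - 120 = \frac{0}{\left(38 \cdot \frac{40}{13} - 90\right) + 526} \cdot 149 - 120 = \frac{0}{\left(\frac{1520}{13} - 90\right) + 526} \cdot 149 - 120 = \frac{0}{\frac{350}{13} + 526} \cdot 149 - 120 = \frac{0}{\frac{7188}{13}} \cdot 149 - 120 = 0 \cdot \frac{13}{7188} \cdot 149 - 120 = 0 \cdot 149 - 120 = 0 - 120 = -120$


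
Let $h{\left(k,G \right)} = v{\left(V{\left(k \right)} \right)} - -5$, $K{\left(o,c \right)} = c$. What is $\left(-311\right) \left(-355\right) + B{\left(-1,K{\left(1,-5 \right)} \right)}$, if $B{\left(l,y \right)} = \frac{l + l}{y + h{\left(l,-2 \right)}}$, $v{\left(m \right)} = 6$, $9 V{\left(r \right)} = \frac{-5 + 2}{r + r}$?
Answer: $\frac{331214}{3} \approx 1.104 \cdot 10^{5}$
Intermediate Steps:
$V{\left(r \right)} = - \frac{1}{6 r}$ ($V{\left(r \right)} = \frac{\left(-5 + 2\right) \frac{1}{r + r}}{9} = \frac{\left(-3\right) \frac{1}{2 r}}{9} = \frac{\left(- \frac{3}{2}\right) \frac{1}{r}}{9} = - \frac{1}{6 r}$)
$h{\left(k,G \right)} = 11$ ($h{\left(k,G \right)} = 6 - -5 = 6 + 5 = 11$)
$B{\left(l,y \right)} = \frac{2 l}{11 + y}$ ($B{\left(l,y \right)} = \frac{l + l}{y + 11} = \frac{2 l}{11 + y}$)
$\left(-311\right) \left(-355\right) + B{\left(-1,K{\left(1,-5 \right)} \right)} = \left(-311\right) \left(-355\right) + 2 \left(-1\right) \frac{1}{11 - 5} = 110405 + 2 \left(-1\right) \frac{1}{6} = 110405 - \frac{1}{3} = \frac{331214}{3}$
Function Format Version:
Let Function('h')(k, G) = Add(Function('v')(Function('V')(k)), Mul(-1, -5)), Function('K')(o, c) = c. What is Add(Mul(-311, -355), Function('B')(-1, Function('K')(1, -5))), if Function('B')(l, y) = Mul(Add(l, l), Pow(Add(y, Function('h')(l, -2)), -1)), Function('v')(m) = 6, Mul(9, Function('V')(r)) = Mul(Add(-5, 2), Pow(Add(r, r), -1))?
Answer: Rational(331214, 3) ≈ 1.1040e+5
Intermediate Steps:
Function('V')(r) = Mul(Rational(-1, 6), Pow(r, -1)) (Function('V')(r) = Mul(Rational(1, 9), Mul(Add(-5, 2), Pow(Add(r, r), -1))) = Mul(Rational(1, 9), Mul(-3, Pow(Mul(2, r), -1))) = Mul(Rational(1, 9), Mul(-3, Mul(Rational(1, 2), Pow(r, -1)))) = Mul(Rational(1, 9), Mul(Rational(-3, 2), Pow(r, -1))) = Mul(Rational(-1, 6), Pow(r, -1)))
Function('h')(k, G) = 11 (Function('h')(k, G) = Add(6, Mul(-1, -5)) = Add(6, 5) = 11)
Function('B')(l, y) = Mul(2, l, Pow(Add(11, y), -1)) (Function('B')(l, y) = Mul(Add(l, l), Pow(Add(y, 11), -1)) = Mul(Mul(2, l), Pow(Add(11, y), -1)) = Mul(2, l, Pow(Add(11, y), -1)))
Add(Mul(-311, -355), Function('B')(-1, Function('K')(1, -5))) = Add(Mul(-311, -355), Mul(2, -1, Pow(Add(11, -5), -1))) = Add(110405, Mul(2, -1, Pow(6, -1))) = Add(110405, Mul(2, -1, Rational(1, 6))) = Add(110405, Rational(-1, 3)) = Rational(331214, 3)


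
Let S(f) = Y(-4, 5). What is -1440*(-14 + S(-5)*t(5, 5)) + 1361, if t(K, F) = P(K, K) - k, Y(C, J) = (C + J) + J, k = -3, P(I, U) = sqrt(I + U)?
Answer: -4399 - 8640*sqrt(10) ≈ -31721.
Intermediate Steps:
Y(C, J) = C + 2*J
S(f) = 6 (S(f) = -4 + 2*5 = -4 + 10 = 6)
t(K, F) = 3 + sqrt(2)*sqrt(K) (t(K, F) = sqrt(K + K) - 1*(-3) = sqrt(2*K) + 3 = sqrt(2)*sqrt(K) + 3 = 3 + sqrt(2)*sqrt(K))
-1440*(-14 + S(-5)*t(5, 5)) + 1361 = -1440*(-14 + 6*(3 + sqrt(2)*sqrt(5))) + 1361 = -1440*(-14 + 6*(3 + sqrt(10))) + 1361 = -1440*(-14 + (18 + 6*sqrt(10))) + 1361 = -1440*(4 + 6*sqrt(10)) + 1361 = (-5760 - 8640*sqrt(10)) + 1361 = -4399 - 8640*sqrt(10)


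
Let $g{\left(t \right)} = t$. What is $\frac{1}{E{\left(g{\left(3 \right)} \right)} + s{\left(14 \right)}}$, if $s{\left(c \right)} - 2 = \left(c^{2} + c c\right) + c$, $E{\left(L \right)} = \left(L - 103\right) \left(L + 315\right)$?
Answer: $- \frac{1}{31392} \approx -3.1855 \cdot 10^{-5}$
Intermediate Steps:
$E{\left(L \right)} = \left(-103 + L\right) \left(315 + L\right)$
$s{\left(c \right)} = 2 + c + 2 c^{2}$ ($s{\left(c \right)} = 2 + \left(\left(c^{2} + c c\right) + c\right) = 2 + \left(\left(c^{2} + c^{2}\right) + c\right) = 2 + \left(2 c^{2} + c\right) = 2 + \left(c + 2 c^{2}\right) = 2 + c + 2 c^{2}$)
$\frac{1}{E{\left(g{\left(3 \right)} \right)} + s{\left(14 \right)}} = \frac{1}{\left(-32445 + 3^{2} + 212 \cdot 3\right) + \left(2 + 14 + 2 \cdot 14^{2}\right)} = \frac{1}{\left(-32445 + 9 + 636\right) + \left(2 + 14 + 2 \cdot 196\right)} = \frac{1}{-31800 + \left(2 + 14 + 392\right)} = \frac{1}{-31800 + 408} = \frac{1}{-31392} = - \frac{1}{31392}$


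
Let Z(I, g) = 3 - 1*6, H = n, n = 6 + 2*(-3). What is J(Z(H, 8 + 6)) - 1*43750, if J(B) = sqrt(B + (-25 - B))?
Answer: -43750 + 5*I ≈ -43750.0 + 5.0*I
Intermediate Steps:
n = 0 (n = 6 - 6 = 0)
H = 0
Z(I, g) = -3 (Z(I, g) = 3 - 6 = -3)
J(B) = 5*I (J(B) = sqrt(-25) = 5*I)
J(Z(H, 8 + 6)) - 1*43750 = 5*I - 1*43750 = 5*I - 43750 = -43750 + 5*I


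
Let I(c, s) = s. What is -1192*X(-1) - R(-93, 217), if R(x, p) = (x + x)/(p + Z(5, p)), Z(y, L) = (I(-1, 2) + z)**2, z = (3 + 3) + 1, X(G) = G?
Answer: 177701/149 ≈ 1192.6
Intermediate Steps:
z = 7 (z = 6 + 1 = 7)
Z(y, L) = 81 (Z(y, L) = (2 + 7)**2 = 9**2 = 81)
R(x, p) = 2*x/(81 + p) (R(x, p) = (x + x)/(p + 81) = (2*x)/(81 + p) = 2*x/(81 + p))
-1192*X(-1) - R(-93, 217) = -1192*(-1) - 2*(-93)/(81 + 217) = 1192 - 2*(-93)/298 = 1192 - 1*(-93/149) = 1192 + 93/149 = 177701/149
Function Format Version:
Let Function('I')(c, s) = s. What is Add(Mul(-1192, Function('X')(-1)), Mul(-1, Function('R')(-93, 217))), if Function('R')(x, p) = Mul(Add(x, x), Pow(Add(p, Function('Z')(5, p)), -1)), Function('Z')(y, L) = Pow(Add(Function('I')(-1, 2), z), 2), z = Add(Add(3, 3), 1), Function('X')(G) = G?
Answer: Rational(177701, 149) ≈ 1192.6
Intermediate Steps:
z = 7 (z = Add(6, 1) = 7)
Function('Z')(y, L) = 81 (Function('Z')(y, L) = Pow(Add(2, 7), 2) = Pow(9, 2) = 81)
Function('R')(x, p) = Mul(2, x, Pow(Add(81, p), -1)) (Function('R')(x, p) = Mul(Add(x, x), Pow(Add(p, 81), -1)) = Mul(Mul(2, x), Pow(Add(81, p), -1)) = Mul(2, x, Pow(Add(81, p), -1)))
Add(Mul(-1192, Function('X')(-1)), Mul(-1, Function('R')(-93, 217))) = Add(Mul(-1192, -1), Mul(-1, Mul(2, -93, Pow(Add(81, 217), -1)))) = Add(1192, Mul(-1, Mul(2, -93, Pow(298, -1)))) = Add(1192, Mul(-1, Mul(2, -93, Rational(1, 298)))) = Add(1192, Mul(-1, Rational(-93, 149))) = Add(1192, Rational(93, 149)) = Rational(177701, 149)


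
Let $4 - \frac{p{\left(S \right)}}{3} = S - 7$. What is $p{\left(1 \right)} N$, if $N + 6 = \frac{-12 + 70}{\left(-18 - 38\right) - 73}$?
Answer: $- \frac{8320}{43} \approx -193.49$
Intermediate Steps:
$p{\left(S \right)} = 33 - 3 S$ ($p{\left(S \right)} = 12 - 3 \left(S - 7\right) = 12 - 3 \left(-7 + S\right) = 12 - \left(-21 + 3 S\right) = 33 - 3 S$)
$N = - \frac{832}{129}$ ($N = -6 + \frac{-12 + 70}{\left(-18 - 38\right) - 73} = -6 + \frac{58}{\left(-18 - 38\right) - 73} = -6 + \frac{58}{-56 - 73} = -6 + \frac{58}{-129} = -6 + 58 \left(- \frac{1}{129}\right) = -6 - \frac{58}{129} = - \frac{832}{129} \approx -6.4496$)
$p{\left(1 \right)} N = \left(33 - 3\right) \left(- \frac{832}{129}\right) = 30 \left(- \frac{832}{129}\right) = - \frac{8320}{43}$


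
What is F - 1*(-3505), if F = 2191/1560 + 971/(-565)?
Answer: 617806031/176280 ≈ 3504.7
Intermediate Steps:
F = -55369/176280 (F = 2191*(1/1560) + 971*(-1/565) = 2191/1560 - 971/565 = -55369/176280 ≈ -0.31410)
F - 1*(-3505) = -55369/176280 - 1*(-3505) = -55369/176280 + 3505 = 617806031/176280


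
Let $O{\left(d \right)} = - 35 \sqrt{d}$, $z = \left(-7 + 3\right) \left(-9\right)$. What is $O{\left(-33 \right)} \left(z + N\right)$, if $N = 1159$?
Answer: $- 41825 i \sqrt{33} \approx - 2.4027 \cdot 10^{5} i$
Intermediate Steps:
$z = 36$ ($z = \left(-4\right) \left(-9\right) = 36$)
$O{\left(-33 \right)} \left(z + N\right) = - 35 \sqrt{-33} \left(36 + 1159\right) = - 35 i \sqrt{33} \cdot 1195 = - 41825 i \sqrt{33}$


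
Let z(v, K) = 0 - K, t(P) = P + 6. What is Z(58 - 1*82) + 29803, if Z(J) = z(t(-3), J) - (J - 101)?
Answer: 29952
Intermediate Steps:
t(P) = 6 + P
z(v, K) = -K
Z(J) = 101 - 2*J (Z(J) = -J - (J - 101) = -J - (-101 + J) = -J + (101 - J) = 101 - 2*J)
Z(58 - 1*82) + 29803 = (101 - 2*(58 - 1*82)) + 29803 = (101 - 2*(58 - 82)) + 29803 = (101 - 2*(-24)) + 29803 = (101 + 48) + 29803 = 149 + 29803 = 29952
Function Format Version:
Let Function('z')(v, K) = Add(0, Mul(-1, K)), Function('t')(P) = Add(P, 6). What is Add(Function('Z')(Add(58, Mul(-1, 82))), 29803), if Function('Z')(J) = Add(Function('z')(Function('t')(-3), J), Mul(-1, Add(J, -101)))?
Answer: 29952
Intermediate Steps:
Function('t')(P) = Add(6, P)
Function('z')(v, K) = Mul(-1, K)
Function('Z')(J) = Add(101, Mul(-2, J)) (Function('Z')(J) = Add(Mul(-1, J), Mul(-1, Add(J, -101))) = Add(Mul(-1, J), Mul(-1, Add(-101, J))) = Add(Mul(-1, J), Add(101, Mul(-1, J))) = Add(101, Mul(-2, J)))
Add(Function('Z')(Add(58, Mul(-1, 82))), 29803) = Add(Add(101, Mul(-2, Add(58, Mul(-1, 82)))), 29803) = Add(Add(101, Mul(-2, Add(58, -82))), 29803) = Add(Add(101, Mul(-2, -24)), 29803) = Add(Add(101, 48), 29803) = Add(149, 29803) = 29952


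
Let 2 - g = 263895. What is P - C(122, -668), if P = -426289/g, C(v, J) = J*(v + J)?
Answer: -96248739815/263893 ≈ -3.6473e+5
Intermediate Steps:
g = -263893 (g = 2 - 1*263895 = 2 - 263895 = -263893)
C(v, J) = J*(J + v)
P = 426289/263893 (P = -426289/(-263893) = -426289*(-1/263893) = 426289/263893 ≈ 1.6154)
P - C(122, -668) = 426289/263893 - (-668)*(-668 + 122) = 426289/263893 - (-668)*(-546) = 426289/263893 - 1*364728 = 426289/263893 - 364728 = -96248739815/263893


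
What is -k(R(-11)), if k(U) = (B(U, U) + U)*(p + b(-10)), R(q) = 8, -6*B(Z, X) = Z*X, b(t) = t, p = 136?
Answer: 336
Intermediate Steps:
B(Z, X) = -X*Z/6 (B(Z, X) = -Z*X/6 = -X*Z/6)
k(U) = -21*U² + 126*U (k(U) = (-U*U/6 + U)*(136 - 10) = (-U²/6 + U)*126 = (U - U²/6)*126 = -21*U² + 126*U)
-k(R(-11)) = -21*8*(6 - 1*8) = -21*8*(6 - 8) = -21*8*(-2) = -1*(-336) = 336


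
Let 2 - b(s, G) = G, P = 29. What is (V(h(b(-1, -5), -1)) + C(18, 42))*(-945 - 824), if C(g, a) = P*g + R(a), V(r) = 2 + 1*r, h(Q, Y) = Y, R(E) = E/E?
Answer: -926956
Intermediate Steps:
b(s, G) = 2 - G
R(E) = 1
V(r) = 2 + r
C(g, a) = 1 + 29*g (C(g, a) = 29*g + 1 = 1 + 29*g)
(V(h(b(-1, -5), -1)) + C(18, 42))*(-945 - 824) = ((2 - 1) + (1 + 29*18))*(-945 - 824) = (1 + (1 + 522))*(-1769) = (1 + 523)*(-1769) = 524*(-1769) = -926956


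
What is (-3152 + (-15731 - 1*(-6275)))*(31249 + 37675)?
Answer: -868993792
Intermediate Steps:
(-3152 + (-15731 - 1*(-6275)))*(31249 + 37675) = (-3152 + (-15731 + 6275))*68924 = (-3152 - 9456)*68924 = -12608*68924 = -868993792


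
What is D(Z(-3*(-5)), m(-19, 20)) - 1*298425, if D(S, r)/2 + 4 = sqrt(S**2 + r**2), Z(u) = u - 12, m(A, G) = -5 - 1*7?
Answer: -298433 + 6*sqrt(17) ≈ -2.9841e+5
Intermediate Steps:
m(A, G) = -12 (m(A, G) = -5 - 7 = -12)
Z(u) = -12 + u
D(S, r) = -8 + 2*sqrt(S**2 + r**2)
D(Z(-3*(-5)), m(-19, 20)) - 1*298425 = (-8 + 2*sqrt((-12 - 3*(-5))**2 + (-12)**2)) - 1*298425 = (-8 + 2*sqrt((-12 + 15)**2 + 144)) - 298425 = (-8 + 2*sqrt(3**2 + 144)) - 298425 = (-8 + 2*sqrt(9 + 144)) - 298425 = (-8 + 2*sqrt(153)) - 298425 = (-8 + 2*(3*sqrt(17))) - 298425 = (-8 + 6*sqrt(17)) - 298425 = -298433 + 6*sqrt(17)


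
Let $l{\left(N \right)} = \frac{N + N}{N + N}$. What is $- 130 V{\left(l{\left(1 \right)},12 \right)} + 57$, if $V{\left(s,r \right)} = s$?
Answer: $-73$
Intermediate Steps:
$l{\left(N \right)} = 1$ ($l{\left(N \right)} = \frac{2 N}{2 N} = 2 N \frac{1}{2 N} = 1$)
$- 130 V{\left(l{\left(1 \right)},12 \right)} + 57 = \left(-130\right) 1 + 57 = -130 + 57 = -73$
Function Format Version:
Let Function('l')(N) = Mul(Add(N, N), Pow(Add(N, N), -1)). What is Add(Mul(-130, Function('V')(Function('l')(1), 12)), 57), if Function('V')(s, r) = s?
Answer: -73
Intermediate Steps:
Function('l')(N) = 1 (Function('l')(N) = Mul(Mul(2, N), Pow(Mul(2, N), -1)) = Mul(Mul(2, N), Mul(Rational(1, 2), Pow(N, -1))) = 1)
Add(Mul(-130, Function('V')(Function('l')(1), 12)), 57) = Add(Mul(-130, 1), 57) = Add(-130, 57) = -73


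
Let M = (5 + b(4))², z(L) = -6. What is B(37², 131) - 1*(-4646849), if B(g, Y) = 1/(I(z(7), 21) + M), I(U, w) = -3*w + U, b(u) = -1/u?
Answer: 3452608791/743 ≈ 4.6468e+6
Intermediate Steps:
I(U, w) = U - 3*w
M = 361/16 (M = (5 - 1/4)² = (5 - 1*¼)² = (5 - ¼)² = (19/4)² = 361/16 ≈ 22.563)
B(g, Y) = -16/743 (B(g, Y) = 1/((-6 - 3*21) + 361/16) = 1/((-6 - 63) + 361/16) = 1/(-69 + 361/16) = 1/(-743/16) = -16/743)
B(37², 131) - 1*(-4646849) = -16/743 - 1*(-4646849) = -16/743 + 4646849 = 3452608791/743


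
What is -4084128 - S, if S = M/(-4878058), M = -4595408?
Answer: -9961308929416/2439029 ≈ -4.0841e+6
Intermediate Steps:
S = 2297704/2439029 (S = -4595408/(-4878058) = -4595408*(-1/4878058) = 2297704/2439029 ≈ 0.94206)
-4084128 - S = -4084128 - 1*2297704/2439029 = -4084128 - 2297704/2439029 = -9961308929416/2439029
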